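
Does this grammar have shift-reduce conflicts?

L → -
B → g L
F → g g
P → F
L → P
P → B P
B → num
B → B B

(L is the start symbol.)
Yes — I9: [F → g g .] vs [B → . g L]; I10: [B → B B .] vs [B → . g L]

A shift-reduce conflict occurs when an LR(0) state has both:
  - a complete (reduce) item [A → α .] (dot at the end), and
  - a shift item [B → β . c γ] (dot before a terminal).

Augment with L' → L and build the canonical LR(0) collection (I0 = CLOSURE({[L' → . L]}), then GOTO on every symbol after a dot until no new states appear). It has 12 states:
  I0: { [B → . B B], [B → . g L], [B → . num], [F → . g g], [L → . -], [L → . P], [L' → . L], [P → . B P], [P → . F] }  — shift
  I1: { [L → - .] }  — reduce
  I2: { [B → . B B], [B → . g L], [B → . num], [B → B . B], [F → . g g], [P → . B P], [P → . F], [P → B . P] }  — shift
  I3: { [P → F .] }  — reduce
  I4: { [L' → L .] }  — accept
  I5: { [L → P .] }  — reduce
  I6: { [B → . B B], [B → . g L], [B → . num], [B → g . L], [F → . g g], [F → g . g], [L → . -], [L → . P], [P → . B P], [P → . F] }  — shift
  I7: { [B → num .] }  — reduce
  I8: { [B → g L .] }  — reduce
  I9: { [B → . B B], [B → . g L], [B → . num], [B → g . L], [F → . g g], [F → g . g], [F → g g .], [L → . -], [L → . P], [P → . B P], [P → . F] }  — shift, reduce
  I10: { [B → . B B], [B → . g L], [B → . num], [B → B . B], [B → B B .], [F → . g g], [P → . B P], [P → . F], [P → B . P] }  — shift, reduce
  I11: { [P → B P .] }  — reduce

I9 contains reduce item [F → g g .] and shift items [B → . g L], [B → . num], [F → . g g], [F → g . g], [L → . -] — shift-reduce conflict.
I10 contains reduce item [B → B B .] and shift items [B → . g L], [B → . num], [F → . g g] — shift-reduce conflict.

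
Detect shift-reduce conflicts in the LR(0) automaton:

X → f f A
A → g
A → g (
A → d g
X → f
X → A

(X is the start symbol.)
Yes — I4: [X → f .] vs [X → f . f A]; I5: [A → g .] vs [A → g . (]

Augment with X' → X and build the canonical LR(0) collection (I0 = CLOSURE({[X' → . X]}), then GOTO on every symbol after a dot until no new states appear). It has 10 states:
  I0: { [A → . d g], [A → . g (], [A → . g], [X → . A], [X → . f f A], [X → . f], [X' → . X] }  — shift
  I1: { [X → A .] }  — reduce
  I2: { [X' → X .] }  — accept
  I3: { [A → d . g] }  — shift
  I4: { [X → f . f A], [X → f .] }  — shift, reduce
  I5: { [A → g . (], [A → g .] }  — shift, reduce
  I6: { [A → g ( .] }  — reduce
  I7: { [A → . d g], [A → . g (], [A → . g], [X → f f . A] }  — shift
  I8: { [X → f f A .] }  — reduce
  I9: { [A → d g .] }  — reduce

I4 contains reduce item [X → f .] and shift item [X → f . f A] — shift-reduce conflict.
I5 contains reduce item [A → g .] and shift item [A → g . (] — shift-reduce conflict.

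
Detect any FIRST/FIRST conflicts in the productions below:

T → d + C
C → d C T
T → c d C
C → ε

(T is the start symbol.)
A FIRST/FIRST conflict occurs when two productions N → α and N → β for the same non-terminal have FIRST(α) ∩ FIRST(β) ≠ ∅ (with ε ∈ FIRST of a nullable right-hand side, so two nullable alternatives also conflict).

Productions for T:
  T → d + C: FIRST = { 'd' }
  T → c d C: FIRST = { 'c' }
Productions for C:
  C → d C T: FIRST = { 'd' }
  C → ε: FIRST = { ε }

All alternatives of each non-terminal have pairwise disjoint FIRST sets.

Answer: No FIRST/FIRST conflicts.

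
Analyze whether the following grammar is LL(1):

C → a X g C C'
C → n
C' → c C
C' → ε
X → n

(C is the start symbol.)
No. Predict set conflict for C': { 'c' }

A grammar is LL(1) if for each non-terminal N with multiple productions, the predict sets of those productions are pairwise disjoint, where PREDICT(N → α) = (FIRST(α) \ {ε}) ∪ (FOLLOW(N) if α ⇒* ε).

Relevant sets:
  FOLLOW(C') = { $, 'c' }

For C:
  PREDICT(C → a X g C C') = { 'a' }
  PREDICT(C → n) = { 'n' }
For C':
  PREDICT(C' → c C) = { 'c' }
  PREDICT(C' → ε) = { $, 'c' }
X has a single production, so nothing to check there.

Conflict found: Predict set conflict for C': { 'c' }
The grammar is NOT LL(1).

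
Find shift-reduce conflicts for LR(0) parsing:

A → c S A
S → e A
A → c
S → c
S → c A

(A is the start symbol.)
Yes — I2: [A → c .] vs [S → . c]; I4: [S → c .] vs [A → . c]

A shift-reduce conflict occurs when an LR(0) state has both:
  - a complete (reduce) item [A → α .] (dot at the end), and
  - a shift item [B → β . c γ] (dot before a terminal).

Augment with A' → A and build the canonical LR(0) collection (I0 = CLOSURE({[A' → . A]}), then GOTO on every symbol after a dot until no new states appear). It has 9 states:
  I0: { [A → . c S A], [A → . c], [A' → . A] }  — shift
  I1: { [A' → A .] }  — accept
  I2: { [A → c . S A], [A → c .], [S → . c A], [S → . c], [S → . e A] }  — shift, reduce
  I3: { [A → . c S A], [A → . c], [A → c S . A] }  — shift
  I4: { [A → . c S A], [A → . c], [S → c . A], [S → c .] }  — shift, reduce
  I5: { [A → . c S A], [A → . c], [S → e . A] }  — shift
  I6: { [S → e A .] }  — reduce
  I7: { [S → c A .] }  — reduce
  I8: { [A → c S A .] }  — reduce

I2 contains reduce item [A → c .] and shift items [S → . c], [S → . c A], [S → . e A] — shift-reduce conflict.
I4 contains reduce item [S → c .] and shift items [A → . c], [A → . c S A] — shift-reduce conflict.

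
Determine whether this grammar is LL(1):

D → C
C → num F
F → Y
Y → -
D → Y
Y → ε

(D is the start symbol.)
Yes, the grammar is LL(1).

Relevant sets:
  FIRST(C) = { 'num' }
  FIRST(Y) = { '-', ε }
  FOLLOW(D) = { $ }
  FOLLOW(Y) = { $ }

For D:
  PREDICT(D → C) = { 'num' }
  PREDICT(D → Y) = { $, '-' }
For Y:
  PREDICT(Y → '-') = { '-' }
  PREDICT(Y → ε) = { $ }
C, F have a single production, so nothing to check there.

All predict sets are disjoint. The grammar IS LL(1).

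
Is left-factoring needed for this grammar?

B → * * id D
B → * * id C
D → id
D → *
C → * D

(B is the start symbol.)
Yes, B has productions with common prefix '* * id'

Left-factoring is needed when two productions for the same non-terminal
share a common prefix on the right-hand side.

Productions for B:
  B → * * id D
  B → * * id C
Productions for D:
  D → id
  D → *

Found common prefix '* * id' in productions for B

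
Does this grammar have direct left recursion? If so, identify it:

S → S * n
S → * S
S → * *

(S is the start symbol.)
Yes, S is left-recursive

Direct left recursion occurs when N → N α for some non-terminal N (the right-hand side begins with the left-hand side itself).

S → S * n: LEFT RECURSIVE (starts with S)
S → * S: starts with '*'
S → * *: starts with '*'

The grammar has direct left recursion on: S.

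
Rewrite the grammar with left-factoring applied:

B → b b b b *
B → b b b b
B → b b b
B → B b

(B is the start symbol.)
B → b b b B'
B' → b B''
B'' → *
B'' → ε
B' → ε
B → B b

Left-factoring transforms A → αβ₁ | αβ₂ into A → αA' and A' → β₁ | β₂
(α is the longest common prefix among the alternatives). Repeat until
no nonterminal has two alternatives with a common prefix.

Round 1: B has alternatives sharing prefix 'b b b'. Introduce B': B → b b b B'
  Add: B' → b *
  Add: B' → b
  Add: B' → ε

Round 2: B' has alternatives sharing prefix 'b'. Introduce B'': B' → b B''
  Add: B'' → *
  Add: B'' → ε

No remaining common prefixes — done.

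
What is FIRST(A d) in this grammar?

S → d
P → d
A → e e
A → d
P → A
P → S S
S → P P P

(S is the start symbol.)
{ 'd', 'e' }

FIRST sets of the non-terminals involved (from the grammar, by fixed-point iteration):
  FIRST(A) = { 'd', 'e' }

To compute FIRST(A d), process the symbols left to right:
Symbol A is a non-terminal. Add FIRST(A) \ {ε} = { 'd', 'e' }
A is not nullable (ε ∉ FIRST(A)), so stop here.
FIRST(A d) = { 'd', 'e' }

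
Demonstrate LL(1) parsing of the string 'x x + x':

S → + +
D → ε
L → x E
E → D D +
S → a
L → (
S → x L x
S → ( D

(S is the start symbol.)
Stack is shown with the top on the left.

Stack      Input      Action
----------------------------
S $        x x + x $  output S → x L x
x L x $    x x + x $  match 'x'
L x $      x + x $    output L → x E
x E x $    x + x $    match 'x'
E x $      + x $      output E → D D +
D D + x $  + x $      output D → ε
D + x $    + x $      output D → ε
+ x $      + x $      match '+'
x $        x $        match 'x'
$          $          accept

The string is accepted.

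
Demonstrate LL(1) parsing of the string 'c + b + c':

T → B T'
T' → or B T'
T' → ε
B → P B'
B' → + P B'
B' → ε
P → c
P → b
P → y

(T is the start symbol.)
Stack is shown with the top on the left.

Stack        Input        Action
--------------------------------
T $          c + b + c $  output T → B T'
B T' $       c + b + c $  output B → P B'
P B' T' $    c + b + c $  output P → c
c B' T' $    c + b + c $  match 'c'
B' T' $      + b + c $    output B' → + P B'
+ P B' T' $  + b + c $    match '+'
P B' T' $    b + c $      output P → b
b B' T' $    b + c $      match 'b'
B' T' $      + c $        output B' → + P B'
+ P B' T' $  + c $        match '+'
P B' T' $    c $          output P → c
c B' T' $    c $          match 'c'
B' T' $      $            output B' → ε
T' $         $            output T' → ε
$            $            accept

The string is accepted.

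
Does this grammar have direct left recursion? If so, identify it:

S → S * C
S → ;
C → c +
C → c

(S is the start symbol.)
S → S * C: LEFT RECURSIVE (starts with S)
S → ;: starts with ';'
C → c +: starts with c
C → c: starts with c

The grammar has direct left recursion on: S.

Answer: Yes, S is left-recursive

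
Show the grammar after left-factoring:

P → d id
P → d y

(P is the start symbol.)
Left-factoring transforms A → αβ₁ | αβ₂ into A → αA' and A' → β₁ | β₂
(α is the longest common prefix among the alternatives). Repeat until
no nonterminal has two alternatives with a common prefix.

Round 1: P has alternatives sharing prefix 'd'. Introduce P': P → d P'
  Add: P' → id
  Add: P' → y

No remaining common prefixes — done.

Resulting grammar:
P → d P'
P' → id
P' → y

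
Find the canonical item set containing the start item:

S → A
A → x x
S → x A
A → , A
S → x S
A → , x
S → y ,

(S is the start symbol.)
First, augment the grammar with S' → S
I₀ = CLOSURE({ [S' → . S] }):
  [S' → . S] has the dot before S: add [S → . A], [S → . x A], [S → . x S], [S → . y ,]
  [S → . A] has the dot before A: add [A → . x x], [A → . , A], [A → . , x]
No further items can be added.

I₀ = { [A → . , A], [A → . , x], [A → . x x], [S → . A], [S → . x A], [S → . x S], [S → . y ,], [S' → . S] }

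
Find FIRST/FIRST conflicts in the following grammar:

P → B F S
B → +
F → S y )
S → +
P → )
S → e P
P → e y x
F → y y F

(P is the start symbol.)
A FIRST/FIRST conflict occurs when two productions N → α and N → β for the same non-terminal have FIRST(α) ∩ FIRST(β) ≠ ∅ (with ε ∈ FIRST of a nullable right-hand side, so two nullable alternatives also conflict).

FIRST sets of the non-terminals at (or reachable through a nullable prefix from) the front of some alternative:
  FIRST(B) = { '+' }
  FIRST(S) = { '+', 'e' }

Productions for P:
  P → B F S: FIRST = { '+' }
  P → ): FIRST = { ')' }
  P → e y x: FIRST = { 'e' }
Productions for F:
  F → S y ): FIRST = { '+', 'e' }
  F → y y F: FIRST = { 'y' }
Productions for S:
  S → +: FIRST = { '+' }
  S → e P: FIRST = { 'e' }
B has only one production, so no FIRST/FIRST conflict is possible there.

All alternatives of each non-terminal have pairwise disjoint FIRST sets.

Answer: No FIRST/FIRST conflicts.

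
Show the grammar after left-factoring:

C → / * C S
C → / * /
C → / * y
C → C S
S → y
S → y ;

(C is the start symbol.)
Left-factoring transforms A → αβ₁ | αβ₂ into A → αA' and A' → β₁ | β₂
(α is the longest common prefix among the alternatives). Repeat until
no nonterminal has two alternatives with a common prefix.

Round 1: C has alternatives sharing prefix '/ *'. Introduce C': C → / * C'
  Add: C' → C S
  Add: C' → /
  Add: C' → y

Round 2: S has alternatives sharing prefix 'y'. Introduce S': S → y S'
  Add: S' → ε
  Add: S' → ;

No remaining common prefixes — done.

Resulting grammar:
C → / * C'
C' → C S
C' → /
C' → y
C → C S
S → y S'
S' → ε
S' → ;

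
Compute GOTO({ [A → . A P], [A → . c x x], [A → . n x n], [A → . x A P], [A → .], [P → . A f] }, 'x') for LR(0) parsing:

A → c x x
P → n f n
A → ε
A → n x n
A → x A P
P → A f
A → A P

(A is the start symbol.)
GOTO(I, 'x') = CLOSURE({ [A → αX.β] : [A → α.Xβ] ∈ I, X = 'x' })

Items with dot before 'x', with the dot advanced:
  [A → . x A P] → [A → x . A P]
Closure of the advanced items:
  [A → x . A P] has the dot before A: add [A → . c x x], [A → .], [A → . n x n], [A → . x A P], [A → . A P]

GOTO = { [A → . A P], [A → . c x x], [A → . n x n], [A → . x A P], [A → .], [A → x . A P] }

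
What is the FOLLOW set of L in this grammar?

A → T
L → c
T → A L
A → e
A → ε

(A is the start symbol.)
{ $, 'c' }

To compute FOLLOW(L), find every occurrence of L on a right-hand side N → α L β: add FIRST(β) \ {ε}, and if β is empty or nullable also add FOLLOW(N). Iterate to a fixed point.

In T → A L: L is at the end, add FOLLOW(T)

The FOLLOW sets referred to above (computed the same way, to a fixed point):
  FOLLOW(T) = { $, 'c' }

Taking the union: FOLLOW(L) = { $, 'c' }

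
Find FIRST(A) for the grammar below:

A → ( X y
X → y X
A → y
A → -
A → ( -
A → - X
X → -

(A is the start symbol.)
From A → ( X y:
  - '(' is a terminal: add '(' and stop
From A → y:
  - y is a terminal: add 'y' and stop
From A → -:
  - '-' is a terminal: add '-' and stop
From A → ( -:
  - '(' is a terminal: add '(' and stop
From A → - X:
  - '-' is a terminal: add '-' and stop

Collecting: FIRST(A) = { '(', '-', 'y' }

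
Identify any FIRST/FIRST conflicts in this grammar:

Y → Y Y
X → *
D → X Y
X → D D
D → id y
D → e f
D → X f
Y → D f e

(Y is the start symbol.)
Yes. Y → Y Y / Y → D f e on { '*', 'e', 'id' }; X → '*' / X → D D on { '*' }; D → X Y / D → id y on { 'id' }; D → X Y / D → e f on { 'e' }; D → X Y / D → X f on { '*', 'e', 'id' }; D → id y / D → X f on { 'id' }; D → e f / D → X f on { 'e' }

A FIRST/FIRST conflict occurs when two productions N → α and N → β for the same non-terminal have FIRST(α) ∩ FIRST(β) ≠ ∅ (with ε ∈ FIRST of a nullable right-hand side, so two nullable alternatives also conflict).

FIRST sets of the non-terminals at (or reachable through a nullable prefix from) the front of some alternative:
  FIRST(Y) = { '*', 'e', 'id' }
  FIRST(D) = { '*', 'e', 'id' }
  FIRST(X) = { '*', 'e', 'id' }

Productions for Y:
  Y → Y Y: FIRST = { '*', 'e', 'id' }
  Y → D f e: FIRST = { '*', 'e', 'id' }
Productions for X:
  X → *: FIRST = { '*' }
  X → D D: FIRST = { '*', 'e', 'id' }
Productions for D:
  D → X Y: FIRST = { '*', 'e', 'id' }
  D → id y: FIRST = { 'id' }
  D → e f: FIRST = { 'e' }
  D → X f: FIRST = { '*', 'e', 'id' }

Conflict for Y: Y → Y Y and Y → D f e
  Overlap: { '*', 'e', 'id' }
Conflict for X: X → * and X → D D
  Overlap: { '*' }
Conflict for D: D → X Y and D → id y
  Overlap: { 'id' }
Conflict for D: D → X Y and D → e f
  Overlap: { 'e' }
Conflict for D: D → X Y and D → X f
  Overlap: { '*', 'e', 'id' }
Conflict for D: D → id y and D → X f
  Overlap: { 'id' }
Conflict for D: D → e f and D → X f
  Overlap: { 'e' }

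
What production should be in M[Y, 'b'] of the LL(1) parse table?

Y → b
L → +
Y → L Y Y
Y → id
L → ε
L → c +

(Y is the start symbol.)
To find M[Y, 'b'], we find productions for Y where 'b' is in the predict set (PREDICT(N → α) = (FIRST(α) \ {ε}) ∪ (FOLLOW(N) if α ⇒* ε)).

Relevant sets:
  FIRST(L) = { '+', 'c', ε }
  FIRST(Y) = { '+', 'b', 'c', 'id' }

Y → b: PREDICT = { 'b' }
  'b' is in predict set, so this production goes in M[Y, 'b']
Y → L Y Y: PREDICT = { '+', 'b', 'c', 'id' }
  'b' is in predict set, so this production goes in M[Y, 'b']
Y → id: PREDICT = { 'id' }

M[Y, 'b'] = Y → b, Y → L Y Y  (a multiply-defined cell — the grammar is not LL(1))

Answer: Y → b, Y → L Y Y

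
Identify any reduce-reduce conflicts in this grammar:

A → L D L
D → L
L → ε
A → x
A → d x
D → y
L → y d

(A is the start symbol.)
A reduce-reduce conflict occurs when an LR(0) state has two complete items [A → α .] and [B → β .] — both call for a reduction, and with no lookahead the parser cannot choose between them.

Augment with A' → A and build the canonical LR(0) collection (I0 = CLOSURE({[A' → . A]}), then GOTO on every symbol after a dot until no new states appear). It has 12 states:
  I0: { [A → . L D L], [A → . d x], [A → . x], [A' → . A], [L → . y d], [L → .] }  — shift, reduce
  I1: { [A' → A .] }  — accept
  I2: { [A → L . D L], [D → . L], [D → . y], [L → . y d], [L → .] }  — shift, reduce
  I3: { [A → d . x] }  — shift
  I4: { [A → x .] }  — reduce
  I5: { [L → y . d] }  — shift
  I6: { [L → y d .] }  — reduce
  I7: { [A → d x .] }  — reduce
  I8: { [A → L D . L], [L → . y d], [L → .] }  — shift, reduce
  I9: { [D → L .] }  — reduce
  I10: { [D → y .], [L → y . d] }  — shift, reduce
  I11: { [A → L D L .] }  — reduce

No state contains more than one complete item.

Answer: No reduce-reduce conflicts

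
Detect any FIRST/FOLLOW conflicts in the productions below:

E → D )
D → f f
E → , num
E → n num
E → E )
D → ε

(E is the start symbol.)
No FIRST/FOLLOW conflicts.

A FIRST/FOLLOW conflict occurs when a non-terminal N has a nullable alternative N → β (β ⇒* ε) and another alternative N → α with FIRST(α) ∩ FOLLOW(N) ≠ ∅: on such a lookahead the parser cannot decide between expanding α and letting N vanish via β.

Nullable non-terminals: D.

D: nullable alternative(s) D → ε; FOLLOW(D) = { ')' }
  D → f f: FIRST \ {ε} = { 'f' } — disjoint from FOLLOW(D)
  D → ε: FIRST \ {ε} = { } — this is the only nullable alternative, skip

E has no nullable alternative, so no FIRST/FOLLOW check is needed there.

No FIRST/FOLLOW conflicts found.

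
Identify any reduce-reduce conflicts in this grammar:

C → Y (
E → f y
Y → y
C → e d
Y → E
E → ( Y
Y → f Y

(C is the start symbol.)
A reduce-reduce conflict occurs when an LR(0) state has two complete items [A → α .] and [B → β .] — both call for a reduction, and with no lookahead the parser cannot choose between them.

Augment with C' → C and build the canonical LR(0) collection (I0 = CLOSURE({[C' → . C]}), then GOTO on every symbol after a dot until no new states appear). It has 13 states:
  I0: { [C → . Y (], [C → . e d], [C' → . C], [E → . ( Y], [E → . f y], [Y → . E], [Y → . f Y], [Y → . y] }  — shift
  I1: { [E → ( . Y], [E → . ( Y], [E → . f y], [Y → . E], [Y → . f Y], [Y → . y] }  — shift
  I2: { [C' → C .] }  — accept
  I3: { [Y → E .] }  — reduce
  I4: { [C → Y . (] }  — shift
  I5: { [C → e . d] }  — shift
  I6: { [E → . ( Y], [E → . f y], [E → f . y], [Y → . E], [Y → . f Y], [Y → . y], [Y → f . Y] }  — shift
  I7: { [Y → y .] }  — reduce
  I8: { [Y → f Y .] }  — reduce
  I9: { [E → f y .], [Y → y .] }  — 2 reduces
  I10: { [C → e d .] }  — reduce
  I11: { [C → Y ( .] }  — reduce
  I12: { [E → ( Y .] }  — reduce

I9 contains complete items [E → f y .], [Y → y .] — reduce-reduce conflict.

Answer: Yes — I9: [E → f y .] vs [Y → y .]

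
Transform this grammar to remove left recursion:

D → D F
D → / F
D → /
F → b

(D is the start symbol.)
D is directly left-recursive. The standard transformation for
  A → A α₁ | ... | A α_m | β₁ | ... | β_n
is
  A  → β₁ A' | ... | β_n A'
  A' → α₁ A' | ... | α_m A' | ε

D → / F becomes D → / F D'
D → / becomes D → / D'
D → D F becomes D' → F D'
Add D' → ε

Productions for other non-terminals are unchanged:
  F → b

Resulting grammar:
D → / F D'
D → / D'
D' → F D'
D' → ε
F → b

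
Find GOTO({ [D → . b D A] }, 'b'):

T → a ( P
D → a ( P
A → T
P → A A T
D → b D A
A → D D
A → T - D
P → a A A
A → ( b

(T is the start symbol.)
GOTO(I, 'b') = CLOSURE({ [A → αX.β] : [A → α.Xβ] ∈ I, X = 'b' })

Items with dot before 'b', with the dot advanced:
  [D → . b D A] → [D → b . D A]
Closure of the advanced items:
  [D → b . D A] has the dot before D: add [D → . a ( P], [D → . b D A]

GOTO = { [D → . a ( P], [D → . b D A], [D → b . D A] }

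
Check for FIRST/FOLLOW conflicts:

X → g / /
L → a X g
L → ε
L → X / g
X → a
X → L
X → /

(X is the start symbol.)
Yes. X → g '/' '/' with FOLLOW(X) on { 'g' }; X → '/' with FOLLOW(X) on { '/' }; L → X '/' g with FOLLOW(L) on { '/', 'g' }

Nullable non-terminals: L, X.
FIRST sets used below: FIRST(X) = { '/', 'a', 'g', ε }, FIRST(L) = { '/', 'a', 'g', ε }

L: nullable alternative(s) L → ε; FOLLOW(L) = { $, '/', 'g' }
  L → a X g: FIRST \ {ε} = { 'a' } — disjoint from FOLLOW(L)
  L → ε: FIRST \ {ε} = { } — this is the only nullable alternative, skip
  L → X / g: FIRST \ {ε} = { '/', 'a', 'g' } — overlaps FOLLOW(L) on { '/', 'g' }: CONFLICT

X: nullable alternative(s) X → L; FOLLOW(X) = { $, '/', 'g' }
  X → g / /: FIRST \ {ε} = { 'g' } — overlaps FOLLOW(X) on { 'g' }: CONFLICT
  X → a: FIRST \ {ε} = { 'a' } — disjoint from FOLLOW(X)
  X → L: FIRST \ {ε} = { '/', 'a', 'g' } — this is the only nullable alternative, skip
  X → /: FIRST \ {ε} = { '/' } — overlaps FOLLOW(X) on { '/' }: CONFLICT

So the grammar has 3 FIRST/FOLLOW conflicts (marked CONFLICT above).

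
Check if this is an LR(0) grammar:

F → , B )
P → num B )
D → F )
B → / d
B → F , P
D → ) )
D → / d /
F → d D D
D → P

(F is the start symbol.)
A grammar is LR(0) if no state in the canonical LR(0) collection has:
  - both a shift item (dot before a terminal) and a complete item (shift-reduce conflict), or
  - two or more complete items (reduce-reduce conflict; the accept item [F' → F .] counts as a complete item here).

Augment with F' → F and build the canonical LR(0) collection (I0 = CLOSURE({[F' → . F]}), then GOTO on every symbol after a dot until no new states appear). It has 24 states:
  I0: { [F → . , B )], [F → . d D D], [F' → . F] }  — shift
  I1: { [B → . / d], [B → . F , P], [F → , . B )], [F → . , B )], [F → . d D D] }  — shift
  I2: { [F' → F .] }  — accept
  I3: { [D → . ) )], [D → . / d /], [D → . F )], [D → . P], [F → . , B )], [F → . d D D], [F → d . D D], [P → . num B )] }  — shift
  I4: { [D → ) . )] }  — shift
  I5: { [D → / . d /] }  — shift
  I6: { [D → . ) )], [D → . / d /], [D → . F )], [D → . P], [F → . , B )], [F → . d D D], [F → d D . D], [P → . num B )] }  — shift
  I7: { [D → F . )] }  — shift
  I8: { [D → P .] }  — reduce
  I9: { [B → . / d], [B → . F , P], [F → . , B )], [F → . d D D], [P → num . B )] }  — shift
  I10: { [B → / . d] }  — shift
  I11: { [P → num B . )] }  — shift
  I12: { [B → F . , P] }  — shift
  I13: { [B → F , . P], [P → . num B )] }  — shift
  I14: { [B → F , P .] }  — reduce
  I15: { [P → num B ) .] }  — reduce
  I16: { [B → / d .] }  — reduce
  I17: { [D → F ) .] }  — reduce
  I18: { [F → d D D .] }  — reduce
  I19: { [D → / d . /] }  — shift
  I20: { [D → / d / .] }  — reduce
  I21: { [D → ) ) .] }  — reduce
  I22: { [F → , B . )] }  — shift
  I23: { [F → , B ) .] }  — reduce

Every state is either a pure shift/goto state or contains exactly one complete item and nothing to shift — no conflicts. The grammar is LR(0).

Answer: Yes, the grammar is LR(0)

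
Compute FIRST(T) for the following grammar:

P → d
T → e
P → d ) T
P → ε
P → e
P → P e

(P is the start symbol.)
{ 'e' }

To compute FIRST(T), examine every production with T on the left-hand side, reading each right-hand side left to right until a non-nullable symbol is reached.

From T → e:
  - e is a terminal: add 'e' and stop

Collecting: FIRST(T) = { 'e' }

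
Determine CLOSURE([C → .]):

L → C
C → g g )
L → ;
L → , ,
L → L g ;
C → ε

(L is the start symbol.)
{ [C → .] }

To compute CLOSURE, for each item [A → α.Bβ] where B is a non-terminal, add [B → .γ] for all productions B → γ; repeat for the newly added items until nothing changes.

Start with: [C → .]
The dot is at the end, so nothing is added.

CLOSURE = { [C → .] }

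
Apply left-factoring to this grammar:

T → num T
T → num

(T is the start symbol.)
T → num T'
T' → T
T' → ε

Left-factoring transforms A → αβ₁ | αβ₂ into A → αA' and A' → β₁ | β₂
(α is the longest common prefix among the alternatives). Repeat until
no nonterminal has two alternatives with a common prefix.

Round 1: T has alternatives sharing prefix 'num'. Introduce T': T → num T'
  Add: T' → T
  Add: T' → ε

No remaining common prefixes — done.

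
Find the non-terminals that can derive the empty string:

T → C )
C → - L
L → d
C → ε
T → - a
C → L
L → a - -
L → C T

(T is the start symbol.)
{ 'C' }

ε-productions: C → ε
So C is immediately nullable.
No further non-terminal can be added: every production for the remaining non-terminals contains a terminal or a non-nullable non-terminal.
Nullable = { 'C' }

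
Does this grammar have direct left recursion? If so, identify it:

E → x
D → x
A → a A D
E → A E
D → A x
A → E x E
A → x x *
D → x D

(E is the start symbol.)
No direct left recursion

E → x: starts with x
D → x: starts with x
A → a A D: starts with a
E → A E: starts with A
D → A x: starts with A
A → E x E: starts with E
A → x x *: starts with x
D → x D: starts with x

No direct left recursion found.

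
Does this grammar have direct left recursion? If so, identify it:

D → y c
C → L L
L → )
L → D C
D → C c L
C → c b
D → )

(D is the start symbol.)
No direct left recursion

D → y c: starts with y
C → L L: starts with L
L → ): starts with ')'
L → D C: starts with D
D → C c L: starts with C
C → c b: starts with c
D → ): starts with ')'

No direct left recursion found.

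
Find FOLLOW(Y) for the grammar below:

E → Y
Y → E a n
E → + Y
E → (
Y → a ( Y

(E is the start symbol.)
{ $, 'a' }

To compute FOLLOW(Y), find every occurrence of Y on a right-hand side N → α Y β: add FIRST(β) \ {ε}, and if β is empty or nullable also add FOLLOW(N). Iterate to a fixed point.

In E → Y: Y is at the end, add FOLLOW(E)
In E → + Y: Y is at the end, add FOLLOW(E)
In Y → a ( Y: Y is at the end; this adds FOLLOW(Y) to itself — nothing new

The FOLLOW sets referred to above (computed the same way, to a fixed point):
  FOLLOW(E) = { $, 'a' }

Taking the union: FOLLOW(Y) = { $, 'a' }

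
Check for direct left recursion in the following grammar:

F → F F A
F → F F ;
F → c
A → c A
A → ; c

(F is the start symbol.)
Direct left recursion occurs when N → N α for some non-terminal N (the right-hand side begins with the left-hand side itself).

F → F F A: LEFT RECURSIVE (starts with F)
F → F F ;: LEFT RECURSIVE (starts with F)
F → c: starts with c
A → c A: starts with c
A → ; c: starts with ';'

The grammar has direct left recursion on: F.

Answer: Yes, F is left-recursive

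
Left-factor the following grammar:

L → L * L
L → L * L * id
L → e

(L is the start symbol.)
L → L * L L'
L' → ε
L' → * id
L → e

Left-factoring transforms A → αβ₁ | αβ₂ into A → αA' and A' → β₁ | β₂
(α is the longest common prefix among the alternatives). Repeat until
no nonterminal has two alternatives with a common prefix.

Round 1: L has alternatives sharing prefix 'L * L'. Introduce L': L → L * L L'
  Add: L' → ε
  Add: L' → * id

No remaining common prefixes — done.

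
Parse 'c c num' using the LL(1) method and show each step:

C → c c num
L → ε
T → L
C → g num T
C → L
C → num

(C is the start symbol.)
LL(1) parsing maintains a stack (initially the start symbol over $) and the input. At each step: if the stack top is a terminal, match it against the current input token; if it is a non-terminal N, replace it with the RHS of M[N, lookahead] (the unique production whose predict set contains the lookahead).

Stack is shown with the top on the left.

Stack      Input      Action
----------------------------
C $        c c num $  output C → c c num
c c num $  c c num $  match 'c'
c num $    c num $    match 'c'
num $      num $      match 'num'
$          $          accept

The string is accepted.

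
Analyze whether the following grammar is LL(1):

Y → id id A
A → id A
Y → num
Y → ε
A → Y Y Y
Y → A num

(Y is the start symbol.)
No. Predict set conflict for Y: { 'id' }

A grammar is LL(1) if for each non-terminal N with multiple productions, the predict sets of those productions are pairwise disjoint, where PREDICT(N → α) = (FIRST(α) \ {ε}) ∪ (FOLLOW(N) if α ⇒* ε).

Relevant sets:
  FIRST(A) = { 'id', 'num', ε }
  FIRST(Y) = { 'id', 'num', ε }
  FOLLOW(Y) = { $, 'id', 'num' }
  FOLLOW(A) = { $, 'id', 'num' }

For Y:
  PREDICT(Y → id id A) = { 'id' }
  PREDICT(Y → num) = { 'num' }
  PREDICT(Y → ε) = { $, 'id', 'num' }
  PREDICT(Y → A num) = { 'id', 'num' }
For A:
  PREDICT(A → id A) = { 'id' }
  PREDICT(A → Y Y Y) = { $, 'id', 'num' }

Conflict found: Predict set conflict for Y: { 'id' }
The grammar is NOT LL(1).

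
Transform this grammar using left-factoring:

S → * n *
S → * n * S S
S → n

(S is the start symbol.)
S → * n * S'
S' → ε
S' → S S
S → n

Left-factoring transforms A → αβ₁ | αβ₂ into A → αA' and A' → β₁ | β₂
(α is the longest common prefix among the alternatives). Repeat until
no nonterminal has two alternatives with a common prefix.

Round 1: S has alternatives sharing prefix '* n *'. Introduce S': S → * n * S'
  Add: S' → ε
  Add: S' → S S

No remaining common prefixes — done.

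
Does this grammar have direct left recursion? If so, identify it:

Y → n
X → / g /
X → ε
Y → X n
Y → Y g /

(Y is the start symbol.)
Yes, Y is left-recursive

Direct left recursion occurs when N → N α for some non-terminal N (the right-hand side begins with the left-hand side itself).

Y → n: starts with n
X → / g /: starts with '/'
X → ε: starts with ε
Y → X n: starts with X
Y → Y g /: LEFT RECURSIVE (starts with Y)

The grammar has direct left recursion on: Y.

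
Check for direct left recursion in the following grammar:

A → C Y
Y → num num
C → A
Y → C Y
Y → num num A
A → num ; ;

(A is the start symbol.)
A → C Y: starts with C
Y → num num: starts with num
C → A: starts with A
Y → C Y: starts with C
Y → num num A: starts with num
A → num ; ;: starts with num

No direct left recursion found.

Answer: No direct left recursion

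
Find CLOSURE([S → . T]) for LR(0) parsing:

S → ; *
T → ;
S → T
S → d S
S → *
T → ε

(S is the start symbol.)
{ [S → . T], [T → . ;], [T → .] }

To compute CLOSURE, for each item [A → α.Bβ] where B is a non-terminal, add [B → .γ] for all productions B → γ; repeat for the newly added items until nothing changes.

Start with: [S → . T]
  [S → . T] has the dot before T: add [T → . ;], [T → .]
No further items can be added.

CLOSURE = { [S → . T], [T → . ;], [T → .] }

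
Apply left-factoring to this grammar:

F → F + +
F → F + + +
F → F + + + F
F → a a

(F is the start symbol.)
Left-factoring transforms A → αβ₁ | αβ₂ into A → αA' and A' → β₁ | β₂
(α is the longest common prefix among the alternatives). Repeat until
no nonterminal has two alternatives with a common prefix.

Round 1: F has alternatives sharing prefix 'F + +'. Introduce F': F → F + + F'
  Add: F' → ε
  Add: F' → +
  Add: F' → + F

Round 2: F' has alternatives sharing prefix '+'. Introduce F'': F' → + F''
  Add: F'' → ε
  Add: F'' → F

No remaining common prefixes — done.

Resulting grammar:
F → F + + F'
F' → ε
F' → + F''
F'' → ε
F'' → F
F → a a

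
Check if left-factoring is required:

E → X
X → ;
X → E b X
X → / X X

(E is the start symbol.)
Left-factoring is needed when two productions for the same non-terminal
share a common prefix on the right-hand side.

Productions for X:
  X → ;
  X → E b X
  X → / X X

No common prefixes found.

Answer: No, left-factoring is not needed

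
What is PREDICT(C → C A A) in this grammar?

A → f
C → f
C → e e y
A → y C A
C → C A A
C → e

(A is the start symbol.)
PREDICT(C → C A A) = (FIRST(RHS) \ {ε}) ∪ (FOLLOW(C) if ε ∈ FIRST(RHS), i.e. RHS ⇒* ε)
FIRST(C) = { 'e', 'f' }
FIRST(C A A) = { 'e', 'f' }
ε ∉ FIRST(C A A), so FOLLOW(C) is not added.
PREDICT(C → C A A) = { 'e', 'f' }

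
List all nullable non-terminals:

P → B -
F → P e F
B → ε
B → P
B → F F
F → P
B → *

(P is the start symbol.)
ε-productions: B → ε
So B is immediately nullable.
No further non-terminal can be added: every production for the remaining non-terminals contains a terminal or a non-nullable non-terminal.
Nullable = { 'B' }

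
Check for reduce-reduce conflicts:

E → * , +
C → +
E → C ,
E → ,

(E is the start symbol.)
No reduce-reduce conflicts

Augment with E' → E and build the canonical LR(0) collection (I0 = CLOSURE({[E' → . E]}), then GOTO on every symbol after a dot until no new states appear). It has 9 states:
  I0: { [C → . +], [E → . * , +], [E → . ,], [E → . C ,], [E' → . E] }  — shift
  I1: { [E → * . , +] }  — shift
  I2: { [C → + .] }  — reduce
  I3: { [E → , .] }  — reduce
  I4: { [E → C . ,] }  — shift
  I5: { [E' → E .] }  — accept
  I6: { [E → C , .] }  — reduce
  I7: { [E → * , . +] }  — shift
  I8: { [E → * , + .] }  — reduce

No state contains more than one complete item.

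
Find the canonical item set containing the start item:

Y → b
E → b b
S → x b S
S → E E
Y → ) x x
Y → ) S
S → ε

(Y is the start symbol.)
{ [Y → . ) S], [Y → . ) x x], [Y → . b], [Y' → . Y] }

First, augment the grammar with Y' → Y
I₀ = CLOSURE({ [Y' → . Y] }):
  [Y' → . Y] has the dot before Y: add [Y → . b], [Y → . ) x x], [Y → . ) S]
No further items can be added.

I₀ = { [Y → . ) S], [Y → . ) x x], [Y → . b], [Y' → . Y] }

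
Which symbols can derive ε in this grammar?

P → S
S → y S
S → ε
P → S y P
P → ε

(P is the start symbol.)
{ 'P', 'S' }

ε-productions: S → ε, P → ε
So S, P are immediately nullable.
Every non-terminal is now nullable.
Nullable = { 'P', 'S' }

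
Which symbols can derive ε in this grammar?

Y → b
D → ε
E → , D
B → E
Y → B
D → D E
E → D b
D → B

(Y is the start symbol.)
{ 'D' }

A non-terminal is nullable if it can derive ε (the empty string): either it has an ε-production, or it has a production whose right-hand side consists entirely of nullable non-terminals.

ε-productions: D → ε
So D is immediately nullable.
No further non-terminal can be added: every production for the remaining non-terminals contains a terminal or a non-nullable non-terminal.
Nullable = { 'D' }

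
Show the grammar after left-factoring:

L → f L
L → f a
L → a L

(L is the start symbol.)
Left-factoring transforms A → αβ₁ | αβ₂ into A → αA' and A' → β₁ | β₂
(α is the longest common prefix among the alternatives). Repeat until
no nonterminal has two alternatives with a common prefix.

Round 1: L has alternatives sharing prefix 'f'. Introduce L': L → f L'
  Add: L' → L
  Add: L' → a

No remaining common prefixes — done.

Resulting grammar:
L → f L'
L' → L
L' → a
L → a L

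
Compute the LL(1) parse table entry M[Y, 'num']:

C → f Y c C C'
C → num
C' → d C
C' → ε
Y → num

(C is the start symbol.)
To find M[Y, 'num'], we find productions for Y where 'num' is in the predict set (PREDICT(N → α) = (FIRST(α) \ {ε}) ∪ (FOLLOW(N) if α ⇒* ε)).

Y → num: PREDICT = { 'num' }
  'num' is in predict set, so this production goes in M[Y, 'num']

M[Y, 'num'] = Y → num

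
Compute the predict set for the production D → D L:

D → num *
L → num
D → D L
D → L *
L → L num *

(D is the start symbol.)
{ 'num' }

PREDICT(D → D L) = (FIRST(RHS) \ {ε}) ∪ (FOLLOW(D) if ε ∈ FIRST(RHS), i.e. RHS ⇒* ε)
FIRST(D) = { 'num' }
FIRST(D L) = { 'num' }
ε ∉ FIRST(D L), so FOLLOW(D) is not added.
PREDICT(D → D L) = { 'num' }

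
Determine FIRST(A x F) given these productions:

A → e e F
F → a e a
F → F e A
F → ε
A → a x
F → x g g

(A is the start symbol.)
FIRST sets of the non-terminals involved (from the grammar, by fixed-point iteration):
  FIRST(A) = { 'a', 'e' }

To compute FIRST(A x F), process the symbols left to right:
Symbol A is a non-terminal. Add FIRST(A) \ {ε} = { 'a', 'e' }
A is not nullable (ε ∉ FIRST(A)), so stop here.
FIRST(A x F) = { 'a', 'e' }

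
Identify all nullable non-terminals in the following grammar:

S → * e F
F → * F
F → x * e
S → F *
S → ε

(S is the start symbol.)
A non-terminal is nullable if it can derive ε (the empty string): either it has an ε-production, or it has a production whose right-hand side consists entirely of nullable non-terminals.

ε-productions: S → ε
So S is immediately nullable.
No further non-terminal can be added: every production for the remaining non-terminals contains a terminal or a non-nullable non-terminal.
Nullable = { 'S' }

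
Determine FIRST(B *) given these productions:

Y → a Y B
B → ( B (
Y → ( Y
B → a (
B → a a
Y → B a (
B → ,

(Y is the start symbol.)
FIRST sets of the non-terminals involved (from the grammar, by fixed-point iteration):
  FIRST(B) = { '(', ',', 'a' }

To compute FIRST(B *), process the symbols left to right:
Symbol B is a non-terminal. Add FIRST(B) \ {ε} = { '(', ',', 'a' }
B is not nullable (ε ∉ FIRST(B)), so stop here.
FIRST(B *) = { '(', ',', 'a' }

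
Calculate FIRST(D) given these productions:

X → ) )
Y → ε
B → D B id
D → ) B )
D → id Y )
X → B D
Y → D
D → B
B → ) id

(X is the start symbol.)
{ ')', 'id' }

To compute FIRST(D), examine every production with D on the left-hand side, reading each right-hand side left to right until a non-nullable symbol is reached.

FIRST sets of the other non-terminals involved (by the same procedure, iterated to a fixed point):
  FIRST(B) = { ')', 'id' }

From D → ) B ):
  - ')' is a terminal: add ')' and stop
From D → id Y ):
  - id is a terminal: add 'id' and stop
From D → B:
  - B is a non-terminal: add FIRST(B) \ {ε} = { ')', 'id' }
    B is not nullable, so stop

Collecting: FIRST(D) = { ')', 'id' }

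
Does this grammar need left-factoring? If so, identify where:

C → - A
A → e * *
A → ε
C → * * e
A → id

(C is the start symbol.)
Left-factoring is needed when two productions for the same non-terminal
share a common prefix on the right-hand side.

Productions for C:
  C → - A
  C → * * e
Productions for A:
  A → e * *
  A → ε
  A → id

No common prefixes found.

Answer: No, left-factoring is not needed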